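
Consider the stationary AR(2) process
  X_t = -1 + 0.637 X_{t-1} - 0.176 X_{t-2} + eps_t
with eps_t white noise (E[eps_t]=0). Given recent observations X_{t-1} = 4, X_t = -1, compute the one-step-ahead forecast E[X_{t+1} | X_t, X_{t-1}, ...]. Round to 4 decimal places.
E[X_{t+1} \mid \mathcal F_t] = -2.3410

For an AR(p) model X_t = c + sum_i phi_i X_{t-i} + eps_t, the
one-step-ahead conditional mean is
  E[X_{t+1} | X_t, ...] = c + sum_i phi_i X_{t+1-i}.
Substitute known values:
  E[X_{t+1} | ...] = -1 + (0.637) * (-1) + (-0.176) * (4)
                   = -2.3410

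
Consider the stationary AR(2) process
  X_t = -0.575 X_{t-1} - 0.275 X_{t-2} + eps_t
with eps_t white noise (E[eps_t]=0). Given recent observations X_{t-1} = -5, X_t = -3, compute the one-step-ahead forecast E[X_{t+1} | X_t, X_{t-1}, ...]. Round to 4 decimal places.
E[X_{t+1} \mid \mathcal F_t] = 3.1000

For an AR(p) model X_t = c + sum_i phi_i X_{t-i} + eps_t, the
one-step-ahead conditional mean is
  E[X_{t+1} | X_t, ...] = c + sum_i phi_i X_{t+1-i}.
Substitute known values:
  E[X_{t+1} | ...] = (-0.575) * (-3) + (-0.275) * (-5)
                   = 3.1000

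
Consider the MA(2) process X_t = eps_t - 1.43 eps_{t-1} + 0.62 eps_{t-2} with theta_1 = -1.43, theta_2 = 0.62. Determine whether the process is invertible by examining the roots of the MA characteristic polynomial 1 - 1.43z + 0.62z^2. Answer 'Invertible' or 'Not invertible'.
\text{Invertible}

The MA(q) characteristic polynomial is P(z) = 1 - 1.43z + 0.62z^2.
Invertibility requires all roots to lie outside the unit circle, i.e. |z| > 1 for every root.
Set 1 + (-1.43) z + (0.62) z^2 = 0, i.e. a z^2 + b z + c = 0 with a = 0.62, b = -1.43, c = 1.
Discriminant D = b^2 - 4ac = (-1.43)^2 - 4*(0.62)*1 = 2.0449 - (2.48) = -0.4351.
D < 0, so the roots are the complex-conjugate pair z = (-b +/- i sqrt(-D)) / (2a) = 1.1532 +/- 0.532i.
For a conjugate pair |z|^2 = z * conj(z) = (product of roots) = c/a = 1/(0.62) = 1.612903, so |z| = sqrt(1.612903) = 1.27 for both roots.
Moduli of all roots: 1.2700, 1.2700.
All moduli strictly greater than 1? Yes.
Verdict: Invertible.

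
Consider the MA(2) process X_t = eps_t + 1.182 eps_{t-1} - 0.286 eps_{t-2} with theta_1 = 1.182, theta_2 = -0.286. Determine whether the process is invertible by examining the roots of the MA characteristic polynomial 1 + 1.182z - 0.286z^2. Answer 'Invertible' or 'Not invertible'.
\text{Not invertible}

The MA(q) characteristic polynomial is P(z) = 1 + 1.182z - 0.286z^2.
Invertibility requires all roots to lie outside the unit circle, i.e. |z| > 1 for every root.
Set 1 + (1.182) z + (-0.286) z^2 = 0, i.e. a z^2 + b z + c = 0 with a = -0.286, b = 1.182, c = 1.
Discriminant D = b^2 - 4ac = (1.182)^2 - 4*(-0.286)*1 = 1.397124 - (-1.144) = 2.541124.
D >= 0, so the roots are real: z = (-b +/- sqrt(D)) / (2a) = (-1.182 +/- 1.59409) / (-0.572).
  z_1 = (-1.182 + 1.59409) / (-0.572) = -0.7204,   |z_1| = 0.7204.
  z_2 = (-1.182 - 1.59409) / (-0.572) = 4.8533,   |z_2| = 4.8533.
Moduli of all roots: 0.7204, 4.8533.
All moduli strictly greater than 1? No.
Verdict: Not invertible.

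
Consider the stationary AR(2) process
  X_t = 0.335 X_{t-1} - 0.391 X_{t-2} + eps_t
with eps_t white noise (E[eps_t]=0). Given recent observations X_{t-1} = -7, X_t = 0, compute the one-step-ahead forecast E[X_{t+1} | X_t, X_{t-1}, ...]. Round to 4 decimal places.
E[X_{t+1} \mid \mathcal F_t] = 2.7370

For an AR(p) model X_t = c + sum_i phi_i X_{t-i} + eps_t, the
one-step-ahead conditional mean is
  E[X_{t+1} | X_t, ...] = c + sum_i phi_i X_{t+1-i}.
Substitute known values:
  E[X_{t+1} | ...] = (0.335) * (0) + (-0.391) * (-7)
                   = 2.7370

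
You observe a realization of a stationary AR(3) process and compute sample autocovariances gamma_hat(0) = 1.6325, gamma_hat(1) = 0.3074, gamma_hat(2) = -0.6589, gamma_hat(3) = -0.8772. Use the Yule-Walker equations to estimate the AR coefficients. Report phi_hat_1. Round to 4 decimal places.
\hat\phi_{1} = 0.0710

The Yule-Walker equations for an AR(p) process read, in matrix form,
  Gamma_p phi = r_p,   with   (Gamma_p)_{ij} = gamma(|i - j|),
                       (r_p)_i = gamma(i),   i,j = 1..p.
Substitute the sample gammas (Toeplitz matrix and right-hand side of size 3):
  Gamma_p = [[1.6325, 0.3074, -0.6589], [0.3074, 1.6325, 0.3074], [-0.6589, 0.3074, 1.6325]]
  r_p     = [0.3074, -0.6589, -0.8772]
Written out (R1..R3):
  (R1) 1.6325 phi_1 + 0.3074 phi_2 - 0.6589 phi_3 = 0.3074
  (R2) 0.3074 phi_1 + 1.6325 phi_2 + 0.3074 phi_3 = -0.6589
  (R3) -0.6589 phi_1 + 0.3074 phi_2 + 1.6325 phi_3 = -0.8772
Gaussian elimination:
  R2 <- R2 - (0.3074/1.6325) R1 = R2 - (0.1883) R1:  1.574617 phi_2 + 0.431471 phi_3 = -0.716783
  R3 <- R3 - (-0.6589/1.6325) R1 = R3 - (-0.403614) R1:  0.431471 phi_2 + 1.366559 phi_3 = -0.753129
  R3 <- R3 - (0.431471/1.574617) R2 = R3 - (0.274017) R2:  1.248328 phi_3 = -0.556719
Back-substitution:
  phi_hat_3 = -0.556719 / 1.248328 = -0.445971
  phi_hat_2 = (-0.716783 - (0.431471)(-0.445971)) / 1.574617 = -0.333008
  phi_hat_1 = (0.3074 - (0.3074)(-0.333008) - (-0.6589)(-0.445971)) / 1.6325 = 0.071005
So phi_hat = [0.0710, -0.3330, -0.4460].
Therefore phi_hat_1 = 0.0710.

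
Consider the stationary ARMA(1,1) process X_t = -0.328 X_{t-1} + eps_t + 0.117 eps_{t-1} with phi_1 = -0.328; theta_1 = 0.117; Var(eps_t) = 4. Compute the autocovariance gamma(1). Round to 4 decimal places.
\gamma(1) = -0.9095

Multiply the model equation by X_{t-k} and take expectations. With theta_0 = psi_0 = 1 and psi_j the MA(infinity) weights, this gives
  gamma(k) - sum_i phi_i gamma(k-i) = c_k,
  c_k = sigma^2 * sum_{j=k..q} theta_j psi_{j-k}   (c_k = 0 for k > q),
using gamma(-m) = gamma(m).
psi-weights needed (psi_j = theta_j + sum_i phi_i psi_{j-i}):
  psi_1 = theta_1 + phi_1 = 0.117 + (-0.328) = -0.211
Right-hand sides:
  c_0 = sigma^2 (1 + theta_1 psi_1) = 4 * (1 + (0.117)(-0.211)) = 4 * 0.975313 = 3.901252
  c_1 = sigma^2 theta_1 = 4 * (0.117) = 0.468
  c_2 = 0
Equations for k = 0 and k = 1 (AR order 1):
  gamma(0) = phi_1 gamma(1) + c_0
  gamma(1) = phi_1 gamma(0) + c_1
Substituting the second into the first: gamma(0) (1 - phi_1^2) = c_0 + phi_1 c_1, so
  gamma(0) = (c_0 + phi_1 c_1) / (1 - phi_1^2) = (3.901252 + (-0.328)(0.468)) / (1 - (-0.328)^2) = 3.747748 / 0.892416 = 4.199553.
  gamma(1) = phi_1 gamma(0) + c_1 = (-0.328)(4.199553) + (0.468) = -0.909453.
Therefore gamma(1) = -0.9095 (to 4 decimal places).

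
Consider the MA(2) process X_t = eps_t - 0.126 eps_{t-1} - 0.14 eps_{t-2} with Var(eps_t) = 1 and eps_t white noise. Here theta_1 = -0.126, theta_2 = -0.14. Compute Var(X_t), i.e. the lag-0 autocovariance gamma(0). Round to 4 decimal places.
\gamma(0) = 1.0355

For an MA(q) process X_t = eps_t + sum_i theta_i eps_{t-i} with
Var(eps_t) = sigma^2, the variance is
  gamma(0) = sigma^2 * (1 + sum_i theta_i^2).
  sum_i theta_i^2 = (-0.126)^2 + (-0.14)^2 = 0.015876 + 0.0196 = 0.035476.
  gamma(0) = 1 * (1 + 0.035476) = 1 * 1.035476 = 1.035476, which rounds to 1.0355.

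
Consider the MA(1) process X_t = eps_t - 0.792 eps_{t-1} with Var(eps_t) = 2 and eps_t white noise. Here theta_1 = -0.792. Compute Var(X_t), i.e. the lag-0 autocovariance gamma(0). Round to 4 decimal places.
\gamma(0) = 3.2545

For an MA(q) process X_t = eps_t + sum_i theta_i eps_{t-i} with
Var(eps_t) = sigma^2, the variance is
  gamma(0) = sigma^2 * (1 + sum_i theta_i^2).
  sum_i theta_i^2 = (-0.792)^2 = 0.627264.
  gamma(0) = 2 * (1 + 0.627264) = 2 * 1.627264 = 3.254528, which rounds to 3.2545.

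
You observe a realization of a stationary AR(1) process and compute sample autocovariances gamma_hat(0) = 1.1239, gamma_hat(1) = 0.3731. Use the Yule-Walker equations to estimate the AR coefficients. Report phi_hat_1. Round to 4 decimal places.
\hat\phi_{1} = 0.3320

The Yule-Walker equations for an AR(p) process read, in matrix form,
  Gamma_p phi = r_p,   with   (Gamma_p)_{ij} = gamma(|i - j|),
                       (r_p)_i = gamma(i),   i,j = 1..p.
Substitute the sample gammas (Toeplitz matrix and right-hand side of size 1):
  Gamma_p = [[1.1239]]
  r_p     = [0.3731]
With p = 1 this is the single equation gamma(0) phi_1 = gamma(1):
  phi_hat_1 = gamma(1) / gamma(0) = 0.3731 / 1.1239 = 0.3320.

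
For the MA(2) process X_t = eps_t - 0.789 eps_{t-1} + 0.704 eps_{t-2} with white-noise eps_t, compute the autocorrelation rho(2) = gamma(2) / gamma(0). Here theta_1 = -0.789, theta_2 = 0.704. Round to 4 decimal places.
\rho(2) = 0.3324

For an MA(q) process with theta_0 = 1, the autocovariance is
  gamma(k) = sigma^2 * sum_{i=0..q-k} theta_i * theta_{i+k},
and rho(k) = gamma(k) / gamma(0). Sigma^2 cancels.
  numerator   = (1)*(0.704) = 0.704.
  denominator = (1)^2 + (-0.789)^2 + (0.704)^2 = 2.118137.
  rho(2) = 0.704 / 2.118137 = 0.3324.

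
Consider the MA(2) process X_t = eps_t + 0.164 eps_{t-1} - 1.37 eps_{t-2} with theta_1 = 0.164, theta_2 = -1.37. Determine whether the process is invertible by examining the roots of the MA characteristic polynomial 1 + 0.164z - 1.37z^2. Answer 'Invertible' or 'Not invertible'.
\text{Not invertible}

The MA(q) characteristic polynomial is P(z) = 1 + 0.164z - 1.37z^2.
Invertibility requires all roots to lie outside the unit circle, i.e. |z| > 1 for every root.
Set 1 + (0.164) z + (-1.37) z^2 = 0, i.e. a z^2 + b z + c = 0 with a = -1.37, b = 0.164, c = 1.
Discriminant D = b^2 - 4ac = (0.164)^2 - 4*(-1.37)*1 = 0.026896 - (-5.48) = 5.506896.
D >= 0, so the roots are real: z = (-b +/- sqrt(D)) / (2a) = (-0.164 +/- 2.346678) / (-2.74).
  z_1 = (-0.164 + 2.346678) / (-2.74) = -0.7966,   |z_1| = 0.7966.
  z_2 = (-0.164 - 2.346678) / (-2.74) = 0.9163,   |z_2| = 0.9163.
Moduli of all roots: 0.7966, 0.9163.
All moduli strictly greater than 1? No.
Verdict: Not invertible.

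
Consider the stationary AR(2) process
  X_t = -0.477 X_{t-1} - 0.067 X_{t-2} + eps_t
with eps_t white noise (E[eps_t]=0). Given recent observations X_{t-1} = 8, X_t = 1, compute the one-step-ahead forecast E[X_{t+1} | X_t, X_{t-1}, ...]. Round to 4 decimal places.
E[X_{t+1} \mid \mathcal F_t] = -1.0130

For an AR(p) model X_t = c + sum_i phi_i X_{t-i} + eps_t, the
one-step-ahead conditional mean is
  E[X_{t+1} | X_t, ...] = c + sum_i phi_i X_{t+1-i}.
Substitute known values:
  E[X_{t+1} | ...] = (-0.477) * (1) + (-0.067) * (8)
                   = -1.0130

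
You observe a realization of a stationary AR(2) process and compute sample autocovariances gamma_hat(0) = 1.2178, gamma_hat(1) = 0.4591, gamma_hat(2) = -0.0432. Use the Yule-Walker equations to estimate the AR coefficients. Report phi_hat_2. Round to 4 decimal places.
\hat\phi_{2} = -0.2070

The Yule-Walker equations for an AR(p) process read, in matrix form,
  Gamma_p phi = r_p,   with   (Gamma_p)_{ij} = gamma(|i - j|),
                       (r_p)_i = gamma(i),   i,j = 1..p.
Substitute the sample gammas (Toeplitz matrix and right-hand side of size 2):
  Gamma_p = [[1.2178, 0.4591], [0.4591, 1.2178]]
  r_p     = [0.4591, -0.0432]
Written out:
  1.2178 phi_1 + 0.4591 phi_2 = 0.4591
  0.4591 phi_1 + 1.2178 phi_2 = -0.0432
Solve by Cramer's rule:
  det = gamma(0)^2 - gamma(1)^2 = (1.2178)^2 - (0.4591)^2 = 1.48303684 - 0.21077281 = 1.27226403
  phi_hat_1 = [gamma(1) gamma(0) - gamma(1) gamma(2)] / det = [(0.4591)(1.2178) - (0.4591)(-0.0432)] / 1.27226403 = 0.5789251 / 1.27226403 = 0.455
  phi_hat_2 = [gamma(0) gamma(2) - gamma(1)^2] / det = [(1.2178)(-0.0432) - (0.4591)^2] / 1.27226403 = -0.26338177 / 1.27226403 = -0.207
So phi_hat = [0.4550, -0.2070].
Therefore phi_hat_2 = -0.2070.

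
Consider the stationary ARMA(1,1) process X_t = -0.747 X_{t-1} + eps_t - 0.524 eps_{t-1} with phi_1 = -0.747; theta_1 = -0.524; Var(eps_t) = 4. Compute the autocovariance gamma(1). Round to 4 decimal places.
\gamma(1) = -16.0049

Multiply the model equation by X_{t-k} and take expectations. With theta_0 = psi_0 = 1 and psi_j the MA(infinity) weights, this gives
  gamma(k) - sum_i phi_i gamma(k-i) = c_k,
  c_k = sigma^2 * sum_{j=k..q} theta_j psi_{j-k}   (c_k = 0 for k > q),
using gamma(-m) = gamma(m).
psi-weights needed (psi_j = theta_j + sum_i phi_i psi_{j-i}):
  psi_1 = theta_1 + phi_1 = -0.524 + (-0.747) = -1.271
Right-hand sides:
  c_0 = sigma^2 (1 + theta_1 psi_1) = 4 * (1 + (-0.524)(-1.271)) = 4 * 1.666004 = 6.664016
  c_1 = sigma^2 theta_1 = 4 * (-0.524) = -2.096
  c_2 = 0
Equations for k = 0 and k = 1 (AR order 1):
  gamma(0) = phi_1 gamma(1) + c_0
  gamma(1) = phi_1 gamma(0) + c_1
Substituting the second into the first: gamma(0) (1 - phi_1^2) = c_0 + phi_1 c_1, so
  gamma(0) = (c_0 + phi_1 c_1) / (1 - phi_1^2) = (6.664016 + (-0.747)(-2.096)) / (1 - (-0.747)^2) = 8.229728 / 0.441991 = 18.619673.
  gamma(1) = phi_1 gamma(0) + c_1 = (-0.747)(18.619673) + (-2.096) = -16.004896.
Therefore gamma(1) = -16.0049 (to 4 decimal places).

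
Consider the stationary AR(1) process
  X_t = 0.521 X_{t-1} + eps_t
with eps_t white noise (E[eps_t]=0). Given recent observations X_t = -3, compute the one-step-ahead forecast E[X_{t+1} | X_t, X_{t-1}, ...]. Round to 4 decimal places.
E[X_{t+1} \mid \mathcal F_t] = -1.5630

For an AR(p) model X_t = c + sum_i phi_i X_{t-i} + eps_t, the
one-step-ahead conditional mean is
  E[X_{t+1} | X_t, ...] = c + sum_i phi_i X_{t+1-i}.
Substitute known values:
  E[X_{t+1} | ...] = (0.521) * (-3)
                   = -1.5630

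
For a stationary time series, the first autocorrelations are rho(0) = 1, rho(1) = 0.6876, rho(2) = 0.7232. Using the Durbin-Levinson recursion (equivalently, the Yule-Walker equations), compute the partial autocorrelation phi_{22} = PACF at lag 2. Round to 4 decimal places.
\phi_{22} = 0.4750

The PACF at lag k is phi_{kk}, the last component of the solution
to the Yule-Walker system G_k phi = r_k where
  (G_k)_{ij} = rho(|i - j|), (r_k)_i = rho(i), i,j = 1..k.
Equivalently, Durbin-Levinson gives phi_{kk} iteratively:
  phi_{11} = rho(1)
  phi_{kk} = [rho(k) - sum_{j=1..k-1} phi_{k-1,j} rho(k-j)]
            / [1 - sum_{j=1..k-1} phi_{k-1,j} rho(j)],
  phi_{k,j} = phi_{k-1,j} - phi_{kk} phi_{k-1,k-j},  j = 1..k-1.
Step k = 1:
  phi_11 = rho(1) = 0.6876.
Step k = 2:
  phi_22 = [rho(2) - phi_11 rho(1)] / [1 - phi_11 rho(1)] = [0.7232 - (0.6876)(0.6876)] / [1 - (0.6876)(0.6876)]
         = 0.25040624 / 0.52720624 = 0.475.
Therefore phi_{22} = 0.4750.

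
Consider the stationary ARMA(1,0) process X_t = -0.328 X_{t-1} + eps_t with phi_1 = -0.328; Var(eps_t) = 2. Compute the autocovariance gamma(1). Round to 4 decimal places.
\gamma(1) = -0.7351

Multiply the model equation by X_{t-k} and take expectations. With theta_0 = psi_0 = 1 and psi_j the MA(infinity) weights, this gives
  gamma(k) - sum_i phi_i gamma(k-i) = c_k,
  c_k = sigma^2 * sum_{j=k..q} theta_j psi_{j-k}   (c_k = 0 for k > q),
using gamma(-m) = gamma(m).
Pure AR (q = 0): c_0 = sigma^2 = 2, c_k = 0 for k >= 1.
Equations for k = 0 and k = 1 (AR order 1):
  gamma(0) = phi_1 gamma(1) + c_0
  gamma(1) = phi_1 gamma(0) + c_1
Substituting the second into the first: gamma(0) (1 - phi_1^2) = c_0 + phi_1 c_1, so
  gamma(0) = c_0 / (1 - phi_1^2) = 2 / (1 - (-0.328)^2) = 2 / 0.892416 = 2.241107.
  gamma(1) = phi_1 gamma(0) = (-0.328)(2.241107) = -0.735083.
Therefore gamma(1) = -0.7351 (to 4 decimal places).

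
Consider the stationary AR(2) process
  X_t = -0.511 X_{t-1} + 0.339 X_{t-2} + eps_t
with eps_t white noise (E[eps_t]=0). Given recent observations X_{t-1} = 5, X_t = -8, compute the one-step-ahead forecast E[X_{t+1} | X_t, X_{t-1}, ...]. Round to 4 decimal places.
E[X_{t+1} \mid \mathcal F_t] = 5.7830

For an AR(p) model X_t = c + sum_i phi_i X_{t-i} + eps_t, the
one-step-ahead conditional mean is
  E[X_{t+1} | X_t, ...] = c + sum_i phi_i X_{t+1-i}.
Substitute known values:
  E[X_{t+1} | ...] = (-0.511) * (-8) + (0.339) * (5)
                   = 5.7830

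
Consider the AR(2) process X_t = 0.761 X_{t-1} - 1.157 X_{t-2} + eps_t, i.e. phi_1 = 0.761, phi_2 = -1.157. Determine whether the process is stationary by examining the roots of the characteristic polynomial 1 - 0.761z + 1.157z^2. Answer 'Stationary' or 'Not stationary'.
\text{Not stationary}

The AR(p) characteristic polynomial is P(z) = 1 - 0.761z + 1.157z^2.
Stationarity requires all roots to lie outside the unit circle, i.e. |z| > 1 for every root.
Set 1 + (-0.761) z + (1.157) z^2 = 0, i.e. a z^2 + b z + c = 0 with a = 1.157, b = -0.761, c = 1.
Discriminant D = b^2 - 4ac = (-0.761)^2 - 4*(1.157)*1 = 0.579121 - (4.628) = -4.048879.
D < 0, so the roots are the complex-conjugate pair z = (-b +/- i sqrt(-D)) / (2a) = 0.3289 +/- 0.8696i.
For a conjugate pair |z|^2 = z * conj(z) = (product of roots) = c/a = 1/(1.157) = 0.864304, so |z| = sqrt(0.864304) = 0.9297 for both roots.
Moduli of all roots: 0.9297, 0.9297.
All moduli strictly greater than 1? No.
Verdict: Not stationary.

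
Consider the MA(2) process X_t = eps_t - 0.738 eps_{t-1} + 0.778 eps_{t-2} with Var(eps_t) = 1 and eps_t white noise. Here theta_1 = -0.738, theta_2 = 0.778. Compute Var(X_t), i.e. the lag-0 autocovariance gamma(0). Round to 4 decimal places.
\gamma(0) = 2.1499

For an MA(q) process X_t = eps_t + sum_i theta_i eps_{t-i} with
Var(eps_t) = sigma^2, the variance is
  gamma(0) = sigma^2 * (1 + sum_i theta_i^2).
  sum_i theta_i^2 = (-0.738)^2 + (0.778)^2 = 0.544644 + 0.605284 = 1.149928.
  gamma(0) = 1 * (1 + 1.149928) = 1 * 2.149928 = 2.149928, which rounds to 2.1499.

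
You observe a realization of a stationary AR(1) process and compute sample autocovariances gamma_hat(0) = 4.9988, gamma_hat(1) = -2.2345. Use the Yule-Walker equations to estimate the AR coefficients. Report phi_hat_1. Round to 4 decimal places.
\hat\phi_{1} = -0.4470

The Yule-Walker equations for an AR(p) process read, in matrix form,
  Gamma_p phi = r_p,   with   (Gamma_p)_{ij} = gamma(|i - j|),
                       (r_p)_i = gamma(i),   i,j = 1..p.
Substitute the sample gammas (Toeplitz matrix and right-hand side of size 1):
  Gamma_p = [[4.9988]]
  r_p     = [-2.2345]
With p = 1 this is the single equation gamma(0) phi_1 = gamma(1):
  phi_hat_1 = gamma(1) / gamma(0) = -2.2345 / 4.9988 = -0.4470.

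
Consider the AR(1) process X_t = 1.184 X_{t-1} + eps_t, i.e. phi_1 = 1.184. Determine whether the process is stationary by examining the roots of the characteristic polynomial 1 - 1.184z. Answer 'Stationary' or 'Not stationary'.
\text{Not stationary}

The AR(p) characteristic polynomial is P(z) = 1 - 1.184z.
Stationarity requires all roots to lie outside the unit circle, i.e. |z| > 1 for every root.
This is linear in z: 1 + (-1.184) z = 0  =>  z = -1/(-1.184) = 0.844595,  |z| = 0.844595.
Moduli of all roots: 0.8446.
All moduli strictly greater than 1? No.
Verdict: Not stationary.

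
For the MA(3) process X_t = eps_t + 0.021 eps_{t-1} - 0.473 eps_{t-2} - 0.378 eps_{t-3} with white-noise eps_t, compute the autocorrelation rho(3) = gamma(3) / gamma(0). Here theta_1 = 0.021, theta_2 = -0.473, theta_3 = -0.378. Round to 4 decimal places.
\rho(3) = -0.2765

For an MA(q) process with theta_0 = 1, the autocovariance is
  gamma(k) = sigma^2 * sum_{i=0..q-k} theta_i * theta_{i+k},
and rho(k) = gamma(k) / gamma(0). Sigma^2 cancels.
  numerator   = (1)*(-0.378) = -0.378.
  denominator = (1)^2 + (0.021)^2 + (-0.473)^2 + (-0.378)^2 = 1.367054.
  rho(3) = -0.378 / 1.367054 = -0.2765.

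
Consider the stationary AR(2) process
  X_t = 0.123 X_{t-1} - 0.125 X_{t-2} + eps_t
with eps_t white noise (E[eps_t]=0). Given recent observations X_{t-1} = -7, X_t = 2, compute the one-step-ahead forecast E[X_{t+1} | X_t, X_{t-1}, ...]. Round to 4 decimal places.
E[X_{t+1} \mid \mathcal F_t] = 1.1210

For an AR(p) model X_t = c + sum_i phi_i X_{t-i} + eps_t, the
one-step-ahead conditional mean is
  E[X_{t+1} | X_t, ...] = c + sum_i phi_i X_{t+1-i}.
Substitute known values:
  E[X_{t+1} | ...] = (0.123) * (2) + (-0.125) * (-7)
                   = 1.1210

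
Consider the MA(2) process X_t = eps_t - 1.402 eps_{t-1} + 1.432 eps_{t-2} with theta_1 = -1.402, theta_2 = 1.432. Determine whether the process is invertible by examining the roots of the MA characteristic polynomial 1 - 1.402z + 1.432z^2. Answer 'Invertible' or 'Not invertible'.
\text{Not invertible}

The MA(q) characteristic polynomial is P(z) = 1 - 1.402z + 1.432z^2.
Invertibility requires all roots to lie outside the unit circle, i.e. |z| > 1 for every root.
Set 1 + (-1.402) z + (1.432) z^2 = 0, i.e. a z^2 + b z + c = 0 with a = 1.432, b = -1.402, c = 1.
Discriminant D = b^2 - 4ac = (-1.402)^2 - 4*(1.432)*1 = 1.965604 - (5.728) = -3.762396.
D < 0, so the roots are the complex-conjugate pair z = (-b +/- i sqrt(-D)) / (2a) = 0.4895 +/- 0.6773i.
For a conjugate pair |z|^2 = z * conj(z) = (product of roots) = c/a = 1/(1.432) = 0.698324, so |z| = sqrt(0.698324) = 0.8357 for both roots.
Moduli of all roots: 0.8357, 0.8357.
All moduli strictly greater than 1? No.
Verdict: Not invertible.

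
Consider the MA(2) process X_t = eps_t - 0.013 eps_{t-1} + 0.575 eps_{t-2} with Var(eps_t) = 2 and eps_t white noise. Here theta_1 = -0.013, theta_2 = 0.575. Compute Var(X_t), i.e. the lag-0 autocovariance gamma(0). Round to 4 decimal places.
\gamma(0) = 2.6616

For an MA(q) process X_t = eps_t + sum_i theta_i eps_{t-i} with
Var(eps_t) = sigma^2, the variance is
  gamma(0) = sigma^2 * (1 + sum_i theta_i^2).
  sum_i theta_i^2 = (-0.013)^2 + (0.575)^2 = 0.000169 + 0.330625 = 0.330794.
  gamma(0) = 2 * (1 + 0.330794) = 2 * 1.330794 = 2.661588, which rounds to 2.6616.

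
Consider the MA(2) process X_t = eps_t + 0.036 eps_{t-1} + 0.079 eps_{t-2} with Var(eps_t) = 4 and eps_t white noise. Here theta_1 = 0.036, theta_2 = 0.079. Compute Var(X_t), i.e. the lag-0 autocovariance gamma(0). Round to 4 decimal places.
\gamma(0) = 4.0301

For an MA(q) process X_t = eps_t + sum_i theta_i eps_{t-i} with
Var(eps_t) = sigma^2, the variance is
  gamma(0) = sigma^2 * (1 + sum_i theta_i^2).
  sum_i theta_i^2 = (0.036)^2 + (0.079)^2 = 0.001296 + 0.006241 = 0.007537.
  gamma(0) = 4 * (1 + 0.007537) = 4 * 1.007537 = 4.030148, which rounds to 4.0301.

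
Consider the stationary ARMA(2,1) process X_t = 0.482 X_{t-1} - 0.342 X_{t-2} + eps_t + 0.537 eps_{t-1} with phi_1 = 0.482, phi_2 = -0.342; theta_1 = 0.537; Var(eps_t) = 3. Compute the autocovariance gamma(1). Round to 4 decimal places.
\gamma(1) = 3.5458

Multiply the model equation by X_{t-k} and take expectations. With theta_0 = psi_0 = 1 and psi_j the MA(infinity) weights, this gives
  gamma(k) - sum_i phi_i gamma(k-i) = c_k,
  c_k = sigma^2 * sum_{j=k..q} theta_j psi_{j-k}   (c_k = 0 for k > q),
using gamma(-m) = gamma(m).
psi-weights needed (psi_j = theta_j + sum_i phi_i psi_{j-i}):
  psi_1 = theta_1 + phi_1 = 0.537 + (0.482) = 1.019
Right-hand sides:
  c_0 = sigma^2 (1 + theta_1 psi_1) = 3 * (1 + (0.537)(1.019)) = 3 * 1.547203 = 4.641609
  c_1 = sigma^2 theta_1 = 3 * (0.537) = 1.611
  c_2 = 0
Equations for k = 0, 1, 2 (AR order 2, c_2 = 0):
  (E0) gamma(0) = phi_1 gamma(1) + phi_2 gamma(2) + c_0
  (E1) gamma(1) = phi_1 gamma(0) + phi_2 gamma(1) + c_1
  (E2) gamma(2) = phi_1 gamma(1) + phi_2 gamma(0)
From (E1): gamma(1) = A gamma(0) + B with
  A = phi_1 / (1 - phi_2) = 0.482 / 1.342 = 0.359165,   B = c_1 / (1 - phi_2) = 1.611 / 1.342 = 1.200447.
Insert (E2) into (E0): gamma(0) (1 - phi_2^2) = phi_1 (1 + phi_2) gamma(1) + c_0.
  phi_1 (1 + phi_2) = (0.482)(0.658) = 0.317156,   1 - phi_2^2 = 0.883036.
Replace gamma(1) by A gamma(0) + B and collect gamma(0):
  gamma(0) [0.883036 - (0.317156)(0.359165)] = (0.317156)(1.200447) + 4.641609
  gamma(0) * 0.769125 = 5.022338
  gamma(0) = 5.022338 / 0.769125 = 6.529941.
  gamma(1) = A gamma(0) + B = (0.359165)(6.529941) + (1.200447) = 3.545776.
Therefore gamma(1) = 3.5458 (to 4 decimal places).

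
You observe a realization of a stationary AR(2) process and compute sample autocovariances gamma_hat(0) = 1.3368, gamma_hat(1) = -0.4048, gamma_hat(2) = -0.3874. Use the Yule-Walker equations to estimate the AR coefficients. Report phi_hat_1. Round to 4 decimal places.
\hat\phi_{1} = -0.4300

The Yule-Walker equations for an AR(p) process read, in matrix form,
  Gamma_p phi = r_p,   with   (Gamma_p)_{ij} = gamma(|i - j|),
                       (r_p)_i = gamma(i),   i,j = 1..p.
Substitute the sample gammas (Toeplitz matrix and right-hand side of size 2):
  Gamma_p = [[1.3368, -0.4048], [-0.4048, 1.3368]]
  r_p     = [-0.4048, -0.3874]
Written out:
  1.3368 phi_1 - 0.4048 phi_2 = -0.4048
  -0.4048 phi_1 + 1.3368 phi_2 = -0.3874
Solve by Cramer's rule:
  det = gamma(0)^2 - gamma(1)^2 = (1.3368)^2 - (-0.4048)^2 = 1.78703424 - 0.16386304 = 1.6231712
  phi_hat_1 = [gamma(1) gamma(0) - gamma(1) gamma(2)] / det = [(-0.4048)(1.3368) - (-0.4048)(-0.3874)] / 1.6231712 = -0.69795616 / 1.6231712 = -0.43
  phi_hat_2 = [gamma(0) gamma(2) - gamma(1)^2] / det = [(1.3368)(-0.3874) - (-0.4048)^2] / 1.6231712 = -0.68173936 / 1.6231712 = -0.42
So phi_hat = [-0.4300, -0.4200].
Therefore phi_hat_1 = -0.4300.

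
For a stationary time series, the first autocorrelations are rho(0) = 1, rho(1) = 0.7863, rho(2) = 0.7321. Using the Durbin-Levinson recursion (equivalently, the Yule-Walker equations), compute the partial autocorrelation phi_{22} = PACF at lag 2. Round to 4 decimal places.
\phi_{22} = 0.2982

The PACF at lag k is phi_{kk}, the last component of the solution
to the Yule-Walker system G_k phi = r_k where
  (G_k)_{ij} = rho(|i - j|), (r_k)_i = rho(i), i,j = 1..k.
Equivalently, Durbin-Levinson gives phi_{kk} iteratively:
  phi_{11} = rho(1)
  phi_{kk} = [rho(k) - sum_{j=1..k-1} phi_{k-1,j} rho(k-j)]
            / [1 - sum_{j=1..k-1} phi_{k-1,j} rho(j)],
  phi_{k,j} = phi_{k-1,j} - phi_{kk} phi_{k-1,k-j},  j = 1..k-1.
Step k = 1:
  phi_11 = rho(1) = 0.7863.
Step k = 2:
  phi_22 = [rho(2) - phi_11 rho(1)] / [1 - phi_11 rho(1)] = [0.7321 - (0.7863)(0.7863)] / [1 - (0.7863)(0.7863)]
         = 0.11383231 / 0.38173231 = 0.2982.
Therefore phi_{22} = 0.2982.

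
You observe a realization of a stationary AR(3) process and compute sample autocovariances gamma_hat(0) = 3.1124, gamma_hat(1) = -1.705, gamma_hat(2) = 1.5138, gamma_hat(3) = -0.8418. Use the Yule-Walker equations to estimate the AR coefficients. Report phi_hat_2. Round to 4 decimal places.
\hat\phi_{2} = 0.3100

The Yule-Walker equations for an AR(p) process read, in matrix form,
  Gamma_p phi = r_p,   with   (Gamma_p)_{ij} = gamma(|i - j|),
                       (r_p)_i = gamma(i),   i,j = 1..p.
Substitute the sample gammas (Toeplitz matrix and right-hand side of size 3):
  Gamma_p = [[3.1124, -1.705, 1.5138], [-1.705, 3.1124, -1.705], [1.5138, -1.705, 3.1124]]
  r_p     = [-1.705, 1.5138, -0.8418]
Written out (R1..R3):
  (R1) 3.1124 phi_1 - 1.705 phi_2 + 1.5138 phi_3 = -1.705
  (R2) -1.705 phi_1 + 3.1124 phi_2 - 1.705 phi_3 = 1.5138
  (R3) 1.5138 phi_1 - 1.705 phi_2 + 3.1124 phi_3 = -0.8418
Gaussian elimination:
  R2 <- R2 - (-1.705/3.1124) R1 = R2 - (-0.547809) R1:  2.178386 phi_2 - 0.875727 phi_3 = 0.579786
  R3 <- R3 - (1.5138/3.1124) R1 = R3 - (0.486377) R1:  -0.875727 phi_2 + 2.376122 phi_3 = -0.012527
  R3 <- R3 - (-0.875727/2.178386) R2 = R3 - (-0.402007) R2:  2.024074 phi_3 = 0.220551
Back-substitution:
  phi_hat_3 = 0.220551 / 2.024074 = 0.108964
  phi_hat_2 = (0.579786 - (-0.875727)(0.108964)) / 2.178386 = 0.309958
  phi_hat_1 = (-1.705 - (-1.705)(0.309958) - (1.5138)(0.108964)) / 3.1124 = -0.431008
So phi_hat = [-0.4310, 0.3100, 0.1090].
Therefore phi_hat_2 = 0.3100.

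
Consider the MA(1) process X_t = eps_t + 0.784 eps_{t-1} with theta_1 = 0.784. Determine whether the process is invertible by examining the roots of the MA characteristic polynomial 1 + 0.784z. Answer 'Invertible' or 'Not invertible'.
\text{Invertible}

The MA(q) characteristic polynomial is P(z) = 1 + 0.784z.
Invertibility requires all roots to lie outside the unit circle, i.e. |z| > 1 for every root.
This is linear in z: 1 + (0.784) z = 0  =>  z = -1/(0.784) = -1.27551,  |z| = 1.27551.
Moduli of all roots: 1.2755.
All moduli strictly greater than 1? Yes.
Verdict: Invertible.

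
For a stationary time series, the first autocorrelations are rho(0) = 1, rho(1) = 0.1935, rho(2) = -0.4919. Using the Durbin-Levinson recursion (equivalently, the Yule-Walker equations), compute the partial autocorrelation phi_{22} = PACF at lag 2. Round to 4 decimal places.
\phi_{22} = -0.5499

The PACF at lag k is phi_{kk}, the last component of the solution
to the Yule-Walker system G_k phi = r_k where
  (G_k)_{ij} = rho(|i - j|), (r_k)_i = rho(i), i,j = 1..k.
Equivalently, Durbin-Levinson gives phi_{kk} iteratively:
  phi_{11} = rho(1)
  phi_{kk} = [rho(k) - sum_{j=1..k-1} phi_{k-1,j} rho(k-j)]
            / [1 - sum_{j=1..k-1} phi_{k-1,j} rho(j)],
  phi_{k,j} = phi_{k-1,j} - phi_{kk} phi_{k-1,k-j},  j = 1..k-1.
Step k = 1:
  phi_11 = rho(1) = 0.1935.
Step k = 2:
  phi_22 = [rho(2) - phi_11 rho(1)] / [1 - phi_11 rho(1)] = [-0.4919 - (0.1935)(0.1935)] / [1 - (0.1935)(0.1935)]
         = -0.52934225 / 0.96255775 = -0.5499.
Therefore phi_{22} = -0.5499.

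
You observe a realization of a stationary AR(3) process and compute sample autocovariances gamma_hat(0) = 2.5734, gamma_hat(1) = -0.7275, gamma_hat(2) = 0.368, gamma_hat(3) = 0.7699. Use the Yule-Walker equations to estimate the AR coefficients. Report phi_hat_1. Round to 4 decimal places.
\hat\phi_{1} = -0.2900

The Yule-Walker equations for an AR(p) process read, in matrix form,
  Gamma_p phi = r_p,   with   (Gamma_p)_{ij} = gamma(|i - j|),
                       (r_p)_i = gamma(i),   i,j = 1..p.
Substitute the sample gammas (Toeplitz matrix and right-hand side of size 3):
  Gamma_p = [[2.5734, -0.7275, 0.368], [-0.7275, 2.5734, -0.7275], [0.368, -0.7275, 2.5734]]
  r_p     = [-0.7275, 0.368, 0.7699]
Written out (R1..R3):
  (R1) 2.5734 phi_1 - 0.7275 phi_2 + 0.368 phi_3 = -0.7275
  (R2) -0.7275 phi_1 + 2.5734 phi_2 - 0.7275 phi_3 = 0.368
  (R3) 0.368 phi_1 - 0.7275 phi_2 + 2.5734 phi_3 = 0.7699
Gaussian elimination:
  R2 <- R2 - (-0.7275/2.5734) R1 = R2 - (-0.2827) R1:  2.367736 phi_2 - 0.623466 phi_3 = 0.162336
  R3 <- R3 - (0.368/2.5734) R1 = R3 - (0.143001) R1:  -0.623466 phi_2 + 2.520775 phi_3 = 0.873934
  R3 <- R3 - (-0.623466/2.367736) R2 = R3 - (-0.263318) R2:  2.356606 phi_3 = 0.916679
Back-substitution:
  phi_hat_3 = 0.916679 / 2.356606 = 0.388983
  phi_hat_2 = (0.162336 - (-0.623466)(0.388983)) / 2.367736 = 0.170988
  phi_hat_1 = (-0.7275 - (-0.7275)(0.170988) - (0.368)(0.388983)) / 2.5734 = -0.289987
So phi_hat = [-0.2900, 0.1710, 0.3890].
Therefore phi_hat_1 = -0.2900.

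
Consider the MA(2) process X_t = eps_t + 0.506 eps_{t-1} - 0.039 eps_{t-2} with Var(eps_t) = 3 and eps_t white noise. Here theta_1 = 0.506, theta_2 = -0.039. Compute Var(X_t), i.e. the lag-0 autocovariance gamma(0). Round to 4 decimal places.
\gamma(0) = 3.7727

For an MA(q) process X_t = eps_t + sum_i theta_i eps_{t-i} with
Var(eps_t) = sigma^2, the variance is
  gamma(0) = sigma^2 * (1 + sum_i theta_i^2).
  sum_i theta_i^2 = (0.506)^2 + (-0.039)^2 = 0.256036 + 0.001521 = 0.257557.
  gamma(0) = 3 * (1 + 0.257557) = 3 * 1.257557 = 3.772671, which rounds to 3.7727.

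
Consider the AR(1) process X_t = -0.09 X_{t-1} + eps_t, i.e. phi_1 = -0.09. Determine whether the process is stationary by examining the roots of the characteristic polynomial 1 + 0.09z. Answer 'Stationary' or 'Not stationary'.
\text{Stationary}

The AR(p) characteristic polynomial is P(z) = 1 + 0.09z.
Stationarity requires all roots to lie outside the unit circle, i.e. |z| > 1 for every root.
This is linear in z: 1 + (0.09) z = 0  =>  z = -1/(0.09) = -11.111111,  |z| = 11.111111.
Moduli of all roots: 11.1111.
All moduli strictly greater than 1? Yes.
Verdict: Stationary.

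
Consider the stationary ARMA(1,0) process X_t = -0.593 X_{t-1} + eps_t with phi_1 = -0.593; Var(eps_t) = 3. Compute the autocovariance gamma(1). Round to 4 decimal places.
\gamma(1) = -2.7439

Multiply the model equation by X_{t-k} and take expectations. With theta_0 = psi_0 = 1 and psi_j the MA(infinity) weights, this gives
  gamma(k) - sum_i phi_i gamma(k-i) = c_k,
  c_k = sigma^2 * sum_{j=k..q} theta_j psi_{j-k}   (c_k = 0 for k > q),
using gamma(-m) = gamma(m).
Pure AR (q = 0): c_0 = sigma^2 = 3, c_k = 0 for k >= 1.
Equations for k = 0 and k = 1 (AR order 1):
  gamma(0) = phi_1 gamma(1) + c_0
  gamma(1) = phi_1 gamma(0) + c_1
Substituting the second into the first: gamma(0) (1 - phi_1^2) = c_0 + phi_1 c_1, so
  gamma(0) = c_0 / (1 - phi_1^2) = 3 / (1 - (-0.593)^2) = 3 / 0.648351 = 4.627123.
  gamma(1) = phi_1 gamma(0) = (-0.593)(4.627123) = -2.743884.
Therefore gamma(1) = -2.7439 (to 4 decimal places).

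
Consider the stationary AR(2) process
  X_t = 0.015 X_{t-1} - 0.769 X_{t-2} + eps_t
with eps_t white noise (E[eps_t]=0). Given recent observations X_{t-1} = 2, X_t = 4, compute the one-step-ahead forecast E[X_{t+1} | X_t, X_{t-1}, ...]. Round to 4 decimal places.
E[X_{t+1} \mid \mathcal F_t] = -1.4780

For an AR(p) model X_t = c + sum_i phi_i X_{t-i} + eps_t, the
one-step-ahead conditional mean is
  E[X_{t+1} | X_t, ...] = c + sum_i phi_i X_{t+1-i}.
Substitute known values:
  E[X_{t+1} | ...] = (0.015) * (4) + (-0.769) * (2)
                   = -1.4780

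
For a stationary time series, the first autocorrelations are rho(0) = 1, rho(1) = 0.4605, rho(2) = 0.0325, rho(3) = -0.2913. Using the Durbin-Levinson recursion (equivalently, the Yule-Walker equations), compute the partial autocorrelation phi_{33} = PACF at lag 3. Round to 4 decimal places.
\phi_{33} = -0.2741

The PACF at lag k is phi_{kk}, the last component of the solution
to the Yule-Walker system G_k phi = r_k where
  (G_k)_{ij} = rho(|i - j|), (r_k)_i = rho(i), i,j = 1..k.
Equivalently, Durbin-Levinson gives phi_{kk} iteratively:
  phi_{11} = rho(1)
  phi_{kk} = [rho(k) - sum_{j=1..k-1} phi_{k-1,j} rho(k-j)]
            / [1 - sum_{j=1..k-1} phi_{k-1,j} rho(j)],
  phi_{k,j} = phi_{k-1,j} - phi_{kk} phi_{k-1,k-j},  j = 1..k-1.
Step k = 1:
  phi_11 = rho(1) = 0.4605.
Step k = 2:
  phi_22 = [rho(2) - phi_11 rho(1)] / [1 - phi_11 rho(1)] = [0.0325 - (0.4605)(0.4605)] / [1 - (0.4605)(0.4605)]
         = -0.17956025 / 0.78793975 = -0.227886.
  Update: phi_21 = phi_11 - phi_22 phi_11 = 0.4605 - (-0.227886)(0.4605) = 0.565441.
Step k = 3:
  phi_33 = [rho(3) - phi_21 rho(2) - phi_22 rho(1)] / [1 - phi_21 rho(1) - phi_22 rho(2)]
    numerator   = -0.2913 - (0.565441)(0.0325) - (-0.227886)(0.4605) = -0.20473545
    denominator = 1 - (0.565441)(0.4605) - (-0.227886)(0.0325) = 0.74702053
  phi_33 = -0.20473545 / 0.74702053 = -0.2741.
Therefore phi_{33} = -0.2741.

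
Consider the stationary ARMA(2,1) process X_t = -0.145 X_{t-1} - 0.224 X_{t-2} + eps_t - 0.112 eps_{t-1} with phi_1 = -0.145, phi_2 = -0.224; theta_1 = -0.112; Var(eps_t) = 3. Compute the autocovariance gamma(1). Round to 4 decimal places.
\gamma(1) = -0.6688

Multiply the model equation by X_{t-k} and take expectations. With theta_0 = psi_0 = 1 and psi_j the MA(infinity) weights, this gives
  gamma(k) - sum_i phi_i gamma(k-i) = c_k,
  c_k = sigma^2 * sum_{j=k..q} theta_j psi_{j-k}   (c_k = 0 for k > q),
using gamma(-m) = gamma(m).
psi-weights needed (psi_j = theta_j + sum_i phi_i psi_{j-i}):
  psi_1 = theta_1 + phi_1 = -0.112 + (-0.145) = -0.257
Right-hand sides:
  c_0 = sigma^2 (1 + theta_1 psi_1) = 3 * (1 + (-0.112)(-0.257)) = 3 * 1.028784 = 3.086352
  c_1 = sigma^2 theta_1 = 3 * (-0.112) = -0.336
  c_2 = 0
Equations for k = 0, 1, 2 (AR order 2, c_2 = 0):
  (E0) gamma(0) = phi_1 gamma(1) + phi_2 gamma(2) + c_0
  (E1) gamma(1) = phi_1 gamma(0) + phi_2 gamma(1) + c_1
  (E2) gamma(2) = phi_1 gamma(1) + phi_2 gamma(0)
From (E1): gamma(1) = A gamma(0) + B with
  A = phi_1 / (1 - phi_2) = -0.145 / 1.224 = -0.118464,   B = c_1 / (1 - phi_2) = -0.336 / 1.224 = -0.27451.
Insert (E2) into (E0): gamma(0) (1 - phi_2^2) = phi_1 (1 + phi_2) gamma(1) + c_0.
  phi_1 (1 + phi_2) = (-0.145)(0.776) = -0.11252,   1 - phi_2^2 = 0.949824.
Replace gamma(1) by A gamma(0) + B and collect gamma(0):
  gamma(0) [0.949824 - (-0.11252)(-0.118464)] = (-0.11252)(-0.27451) + 3.086352
  gamma(0) * 0.936494 = 3.11724
  gamma(0) = 3.11724 / 0.936494 = 3.328626.
  gamma(1) = A gamma(0) + B = (-0.118464)(3.328626) + (-0.27451) = -0.668832.
Therefore gamma(1) = -0.6688 (to 4 decimal places).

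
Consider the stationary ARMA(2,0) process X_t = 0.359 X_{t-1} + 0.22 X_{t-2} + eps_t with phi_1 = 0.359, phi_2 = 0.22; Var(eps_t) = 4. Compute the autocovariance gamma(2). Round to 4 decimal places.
\gamma(2) = 2.0545

Multiply the model equation by X_{t-k} and take expectations. With theta_0 = psi_0 = 1 and psi_j the MA(infinity) weights, this gives
  gamma(k) - sum_i phi_i gamma(k-i) = c_k,
  c_k = sigma^2 * sum_{j=k..q} theta_j psi_{j-k}   (c_k = 0 for k > q),
using gamma(-m) = gamma(m).
Pure AR (q = 0): c_0 = sigma^2 = 4, c_k = 0 for k >= 1.
Equations for k = 0, 1, 2 (AR order 2, c_2 = 0):
  (E0) gamma(0) = phi_1 gamma(1) + phi_2 gamma(2) + c_0
  (E1) gamma(1) = phi_1 gamma(0) + phi_2 gamma(1) + c_1
  (E2) gamma(2) = phi_1 gamma(1) + phi_2 gamma(0)
From (E1): gamma(1) = A gamma(0) + B with
  A = phi_1 / (1 - phi_2) = 0.359 / 0.78 = 0.460256,   B = c_1 / (1 - phi_2) = 0 / 0.78 = 0.
Insert (E2) into (E0): gamma(0) (1 - phi_2^2) = phi_1 (1 + phi_2) gamma(1) + c_0.
  phi_1 (1 + phi_2) = (0.359)(1.22) = 0.43798,   1 - phi_2^2 = 0.9516.
Replace gamma(1) by A gamma(0) + B and collect gamma(0):
  gamma(0) [0.9516 - (0.43798)(0.460256)] = c_0 = 4
  gamma(0) * 0.750017 = 4
  gamma(0) = 4 / 0.750017 = 5.333213.
  gamma(1) = A gamma(0) = (0.460256)(5.333213) = 2.454646.
  gamma(2) = phi_1 gamma(1) + phi_2 gamma(0) = (0.359)(2.454646) + (0.22)(5.333213) = 2.054525.
Therefore gamma(2) = 2.0545 (to 4 decimal places).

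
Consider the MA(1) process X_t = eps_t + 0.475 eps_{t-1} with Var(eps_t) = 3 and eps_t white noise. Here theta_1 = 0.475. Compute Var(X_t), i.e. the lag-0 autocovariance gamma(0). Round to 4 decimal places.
\gamma(0) = 3.6769

For an MA(q) process X_t = eps_t + sum_i theta_i eps_{t-i} with
Var(eps_t) = sigma^2, the variance is
  gamma(0) = sigma^2 * (1 + sum_i theta_i^2).
  sum_i theta_i^2 = (0.475)^2 = 0.225625.
  gamma(0) = 3 * (1 + 0.225625) = 3 * 1.225625 = 3.676875, which rounds to 3.6769.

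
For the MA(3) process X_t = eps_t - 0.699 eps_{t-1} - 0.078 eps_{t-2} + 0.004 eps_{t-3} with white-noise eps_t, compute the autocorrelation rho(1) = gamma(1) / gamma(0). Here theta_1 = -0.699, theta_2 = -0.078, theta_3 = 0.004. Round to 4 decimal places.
\rho(1) = -0.4314

For an MA(q) process with theta_0 = 1, the autocovariance is
  gamma(k) = sigma^2 * sum_{i=0..q-k} theta_i * theta_{i+k},
and rho(k) = gamma(k) / gamma(0). Sigma^2 cancels.
  numerator   = (1)*(-0.699) + (-0.699)*(-0.078) + (-0.078)*(0.004) = -0.64479.
  denominator = (1)^2 + (-0.699)^2 + (-0.078)^2 + (0.004)^2 = 1.494701.
  rho(1) = -0.64479 / 1.494701 = -0.4314.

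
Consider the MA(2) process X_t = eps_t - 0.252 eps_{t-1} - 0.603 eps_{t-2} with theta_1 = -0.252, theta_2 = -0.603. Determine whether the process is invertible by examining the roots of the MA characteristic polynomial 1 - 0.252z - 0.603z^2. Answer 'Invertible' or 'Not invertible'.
\text{Invertible}

The MA(q) characteristic polynomial is P(z) = 1 - 0.252z - 0.603z^2.
Invertibility requires all roots to lie outside the unit circle, i.e. |z| > 1 for every root.
Set 1 + (-0.252) z + (-0.603) z^2 = 0, i.e. a z^2 + b z + c = 0 with a = -0.603, b = -0.252, c = 1.
Discriminant D = b^2 - 4ac = (-0.252)^2 - 4*(-0.603)*1 = 0.063504 - (-2.412) = 2.475504.
D >= 0, so the roots are real: z = (-b +/- sqrt(D)) / (2a) = (0.252 +/- 1.573373) / (-1.206).
  z_1 = (0.252 + 1.573373) / (-1.206) = -1.5136,   |z_1| = 1.5136.
  z_2 = (0.252 - 1.573373) / (-1.206) = 1.0957,   |z_2| = 1.0957.
Moduli of all roots: 1.5136, 1.0957.
All moduli strictly greater than 1? Yes.
Verdict: Invertible.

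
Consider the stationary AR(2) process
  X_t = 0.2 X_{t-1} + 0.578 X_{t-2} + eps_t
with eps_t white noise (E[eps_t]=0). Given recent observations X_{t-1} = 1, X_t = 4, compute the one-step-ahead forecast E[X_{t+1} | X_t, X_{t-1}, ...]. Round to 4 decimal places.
E[X_{t+1} \mid \mathcal F_t] = 1.3780

For an AR(p) model X_t = c + sum_i phi_i X_{t-i} + eps_t, the
one-step-ahead conditional mean is
  E[X_{t+1} | X_t, ...] = c + sum_i phi_i X_{t+1-i}.
Substitute known values:
  E[X_{t+1} | ...] = (0.2) * (4) + (0.578) * (1)
                   = 1.3780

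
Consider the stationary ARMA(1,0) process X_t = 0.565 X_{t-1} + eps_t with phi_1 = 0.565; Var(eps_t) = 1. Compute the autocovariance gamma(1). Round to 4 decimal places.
\gamma(1) = 0.8299

Multiply the model equation by X_{t-k} and take expectations. With theta_0 = psi_0 = 1 and psi_j the MA(infinity) weights, this gives
  gamma(k) - sum_i phi_i gamma(k-i) = c_k,
  c_k = sigma^2 * sum_{j=k..q} theta_j psi_{j-k}   (c_k = 0 for k > q),
using gamma(-m) = gamma(m).
Pure AR (q = 0): c_0 = sigma^2 = 1, c_k = 0 for k >= 1.
Equations for k = 0 and k = 1 (AR order 1):
  gamma(0) = phi_1 gamma(1) + c_0
  gamma(1) = phi_1 gamma(0) + c_1
Substituting the second into the first: gamma(0) (1 - phi_1^2) = c_0 + phi_1 c_1, so
  gamma(0) = c_0 / (1 - phi_1^2) = 1 / (1 - (0.565)^2) = 1 / 0.680775 = 1.468914.
  gamma(1) = phi_1 gamma(0) = (0.565)(1.468914) = 0.829936.
Therefore gamma(1) = 0.8299 (to 4 decimal places).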